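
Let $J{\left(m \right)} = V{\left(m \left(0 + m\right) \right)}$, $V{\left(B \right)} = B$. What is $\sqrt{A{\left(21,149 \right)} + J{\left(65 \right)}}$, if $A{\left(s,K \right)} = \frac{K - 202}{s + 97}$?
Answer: $\frac{\sqrt{58822646}}{118} \approx 64.997$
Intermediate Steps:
$A{\left(s,K \right)} = \frac{-202 + K}{97 + s}$
$J{\left(m \right)} = m^{2}$ ($J{\left(m \right)} = m \left(0 + m\right) = m m = m^{2}$)
$\sqrt{A{\left(21,149 \right)} + J{\left(65 \right)}} = \sqrt{\frac{-202 + 149}{97 + 21} + 65^{2}} = \sqrt{\frac{1}{118} \left(-53\right) + 4225} = \sqrt{- \frac{53}{118} + 4225} = \sqrt{\frac{498497}{118}} = \frac{\sqrt{58822646}}{118}$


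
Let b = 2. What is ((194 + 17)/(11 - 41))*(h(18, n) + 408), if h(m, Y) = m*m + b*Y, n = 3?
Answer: -25953/5 ≈ -5190.6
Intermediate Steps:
h(m, Y) = m² + 2*Y (h(m, Y) = m*m + 2*Y = m² + 2*Y)
((194 + 17)/(11 - 41))*(h(18, n) + 408) = ((194 + 17)/(11 - 41))*((18² + 2*3) + 408) = (211/(-30))*((324 + 6) + 408) = (211*(-1/30))*(330 + 408) = -211/30*738 = -25953/5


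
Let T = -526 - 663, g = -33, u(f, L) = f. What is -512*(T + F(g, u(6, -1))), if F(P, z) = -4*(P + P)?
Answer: 473600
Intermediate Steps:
F(P, z) = -8*P
T = -1189
-512*(T + F(g, u(6, -1))) = -512*(-1189 - 8*(-33)) = -512*(-1189 + 264) = -512*(-925) = 473600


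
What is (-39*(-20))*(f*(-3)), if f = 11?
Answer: -25740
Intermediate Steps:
(-39*(-20))*(f*(-3)) = (-39*(-20))*(11*(-3)) = 780*(-33) = -25740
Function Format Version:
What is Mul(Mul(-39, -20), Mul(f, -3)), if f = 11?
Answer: -25740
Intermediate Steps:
Mul(Mul(-39, -20), Mul(f, -3)) = Mul(Mul(-39, -20), Mul(11, -3)) = Mul(780, -33) = -25740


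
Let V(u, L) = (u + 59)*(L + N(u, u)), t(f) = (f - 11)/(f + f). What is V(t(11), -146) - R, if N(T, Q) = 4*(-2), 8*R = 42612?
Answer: -28825/2 ≈ -14413.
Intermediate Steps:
R = 10653/2 (R = (⅛)*42612 = 10653/2 ≈ 5326.5)
N(T, Q) = -8
t(f) = (-11 + f)/(2*f) (t(f) = (-11 + f)/((2*f)) = (-11 + f)*(1/(2*f)) = (-11 + f)/(2*f))
V(u, L) = (-8 + L)*(59 + u) (V(u, L) = (u + 59)*(L - 8) = (59 + u)*(-8 + L) = (-8 + L)*(59 + u))
V(t(11), -146) - R = (-472 - 4*(-11 + 11)/11 + 59*(-146) - 73*(-11 + 11)/11) - 1*10653/2 = (-472 - 4*0/11 - 8614 - 73*0/11) - 10653/2 = (-472 - 8*0 - 8614 - 146*0) - 10653/2 = (-472 + 0 - 8614 + 0) - 10653/2 = -9086 - 10653/2 = -28825/2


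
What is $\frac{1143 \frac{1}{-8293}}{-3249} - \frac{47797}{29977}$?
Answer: $- \frac{143089561002}{89744333221} \approx -1.5944$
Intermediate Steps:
$\frac{1143 \frac{1}{-8293}}{-3249} - \frac{47797}{29977} = 1143 \left(- \frac{1}{8293}\right) \left(- \frac{1}{3249}\right) - \frac{47797}{29977} = \left(- \frac{1143}{8293}\right) \left(- \frac{1}{3249}\right) - \frac{47797}{29977} = \frac{127}{2993773} - \frac{47797}{29977} = - \frac{143089561002}{89744333221}$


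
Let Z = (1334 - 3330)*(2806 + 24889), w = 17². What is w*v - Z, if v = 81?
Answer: 55302629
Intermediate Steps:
w = 289
Z = -55279220 (Z = -1996*27695 = -55279220)
w*v - Z = 289*81 - 1*(-55279220) = 23409 + 55279220 = 55302629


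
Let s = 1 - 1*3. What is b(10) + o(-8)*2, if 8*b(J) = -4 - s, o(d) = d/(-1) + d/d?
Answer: 71/4 ≈ 17.750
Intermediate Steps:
s = -2 (s = 1 - 3 = -2)
o(d) = 1 - d (o(d) = d*(-1) + 1 = -d + 1 = 1 - d)
b(J) = -¼ (b(J) = (-4 - 1*(-2))/8 = (-4 + 2)/8 = (⅛)*(-2) = -¼)
b(10) + o(-8)*2 = -¼ + (1 - 1*(-8))*2 = -¼ + (1 + 8)*2 = -¼ + 9*2 = -¼ + 18 = 71/4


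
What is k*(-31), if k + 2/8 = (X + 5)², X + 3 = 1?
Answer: -1085/4 ≈ -271.25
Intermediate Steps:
X = -2 (X = -3 + 1 = -2)
k = 35/4 (k = -¼ + (-2 + 5)² = -¼ + 3² = -¼ + 9 = 35/4 ≈ 8.7500)
k*(-31) = (35/4)*(-31) = -1085/4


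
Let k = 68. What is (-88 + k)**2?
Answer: 400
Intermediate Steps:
(-88 + k)**2 = (-88 + 68)**2 = (-20)**2 = 400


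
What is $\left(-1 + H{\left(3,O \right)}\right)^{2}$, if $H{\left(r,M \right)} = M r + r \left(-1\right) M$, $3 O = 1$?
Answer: $1$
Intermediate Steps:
$O = \frac{1}{3}$ ($O = \frac{1}{3} \cdot 1 = \frac{1}{3} \approx 0.33333$)
$H{\left(r,M \right)} = 0$ ($H{\left(r,M \right)} = M r + - r M = M r - M r = 0$)
$\left(-1 + H{\left(3,O \right)}\right)^{2} = \left(-1 + 0\right)^{2} = \left(-1\right)^{2} = 1$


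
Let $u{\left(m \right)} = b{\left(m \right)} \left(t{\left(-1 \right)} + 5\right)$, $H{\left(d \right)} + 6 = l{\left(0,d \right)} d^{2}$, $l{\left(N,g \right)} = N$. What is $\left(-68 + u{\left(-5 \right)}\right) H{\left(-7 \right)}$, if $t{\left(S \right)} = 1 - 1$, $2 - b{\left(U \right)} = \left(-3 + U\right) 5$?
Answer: $-852$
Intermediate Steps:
$b{\left(U \right)} = 17 - 5 U$ ($b{\left(U \right)} = 2 - \left(-3 + U\right) 5 = 2 - \left(-15 + 5 U\right) = 17 - 5 U$)
$t{\left(S \right)} = 0$ ($t{\left(S \right)} = 1 - 1 = 0$)
$H{\left(d \right)} = -6$ ($H{\left(d \right)} = -6 + 0 d^{2} = -6 + 0 = -6$)
$u{\left(m \right)} = 85 - 25 m$ ($u{\left(m \right)} = \left(17 - 5 m\right) \left(0 + 5\right) = \left(17 - 5 m\right) 5 = 85 - 25 m$)
$\left(-68 + u{\left(-5 \right)}\right) H{\left(-7 \right)} = \left(-68 + \left(85 - -125\right)\right) \left(-6\right) = \left(-68 + \left(85 + 125\right)\right) \left(-6\right) = \left(-68 + 210\right) \left(-6\right) = 142 \left(-6\right) = -852$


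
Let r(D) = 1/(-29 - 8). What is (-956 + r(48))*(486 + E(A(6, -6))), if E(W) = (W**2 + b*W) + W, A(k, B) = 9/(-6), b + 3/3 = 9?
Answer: -67173327/148 ≈ -4.5387e+5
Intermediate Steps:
b = 8 (b = -1 + 9 = 8)
r(D) = -1/37 (r(D) = 1/(-37) = -1/37)
A(k, B) = -3/2 (A(k, B) = 9*(-1/6) = -3/2)
E(W) = W**2 + 9*W (E(W) = (W**2 + 8*W) + W = W**2 + 9*W)
(-956 + r(48))*(486 + E(A(6, -6))) = (-956 - 1/37)*(486 - 3*(9 - 3/2)/2) = -35373*(486 - 3/2*15/2)/37 = -35373*(486 - 45/4)/37 = -35373/37*1899/4 = -67173327/148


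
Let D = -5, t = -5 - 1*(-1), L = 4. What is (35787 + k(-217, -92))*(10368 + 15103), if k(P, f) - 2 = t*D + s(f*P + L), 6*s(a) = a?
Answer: 996858527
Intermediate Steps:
t = -4 (t = -5 + 1 = -4)
s(a) = a/6
k(P, f) = 68/3 + P*f/6 (k(P, f) = 2 + (-4*(-5) + (f*P + 4)/6) = 2 + (20 + (P*f + 4)/6) = 2 + (20 + (4 + P*f)/6) = 2 + (20 + (⅔ + P*f/6)) = 2 + (62/3 + P*f/6) = 68/3 + P*f/6)
(35787 + k(-217, -92))*(10368 + 15103) = (35787 + (68/3 + (⅙)*(-217)*(-92)))*(10368 + 15103) = (35787 + (68/3 + 9982/3))*25471 = (35787 + 3350)*25471 = 39137*25471 = 996858527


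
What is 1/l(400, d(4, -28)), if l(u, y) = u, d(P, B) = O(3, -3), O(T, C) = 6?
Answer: 1/400 ≈ 0.0025000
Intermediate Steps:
d(P, B) = 6
1/l(400, d(4, -28)) = 1/400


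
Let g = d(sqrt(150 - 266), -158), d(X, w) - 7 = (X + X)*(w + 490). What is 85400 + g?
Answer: 85407 + 1328*I*sqrt(29) ≈ 85407.0 + 7151.5*I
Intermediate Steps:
d(X, w) = 7 + 2*X*(490 + w) (d(X, w) = 7 + (X + X)*(w + 490) = 7 + (2*X)*(490 + w) = 7 + 2*X*(490 + w))
g = 7 + 1328*I*sqrt(29) (g = 7 + 980*sqrt(150 - 266) + 2*sqrt(150 - 266)*(-158) = 7 + 980*sqrt(-116) + 2*sqrt(-116)*(-158) = 7 + 980*(2*I*sqrt(29)) + 2*(2*I*sqrt(29))*(-158) = 7 + 1960*I*sqrt(29) - 632*I*sqrt(29) = 7 + 1328*I*sqrt(29) ≈ 7.0 + 7151.5*I)
85400 + g = 85400 + (7 + 1328*I*sqrt(29)) = 85407 + 1328*I*sqrt(29)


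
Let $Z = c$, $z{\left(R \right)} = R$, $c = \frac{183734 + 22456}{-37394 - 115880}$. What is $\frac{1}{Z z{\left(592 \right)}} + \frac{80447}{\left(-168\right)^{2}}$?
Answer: $\frac{11360411131}{3987439680} \approx 2.849$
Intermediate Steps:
$c = - \frac{103095}{76637}$ ($c = \frac{206190}{-153274} = 206190 \left(- \frac{1}{153274}\right) = - \frac{103095}{76637} \approx -1.3452$)
$Z = - \frac{103095}{76637} \approx -1.3452$
$\frac{1}{Z z{\left(592 \right)}} + \frac{80447}{\left(-168\right)^{2}} = \frac{1}{\left(- \frac{103095}{76637}\right) 592} + \frac{80447}{\left(-168\right)^{2}} = \left(- \frac{76637}{103095}\right) \frac{1}{592} + \frac{80447}{28224} = - \frac{76637}{61032240} + 80447 \cdot \frac{1}{28224} = - \frac{76637}{61032240} + \frac{80447}{28224} = \frac{11360411131}{3987439680}$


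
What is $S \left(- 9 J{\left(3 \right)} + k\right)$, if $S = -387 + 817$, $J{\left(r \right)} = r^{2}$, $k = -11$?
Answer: $-39560$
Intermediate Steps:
$S = 430$
$S \left(- 9 J{\left(3 \right)} + k\right) = 430 \left(- 9 \cdot 3^{2} - 11\right) = 430 \left(\left(-9\right) 9 - 11\right) = 430 \left(-81 - 11\right) = 430 \left(-92\right) = -39560$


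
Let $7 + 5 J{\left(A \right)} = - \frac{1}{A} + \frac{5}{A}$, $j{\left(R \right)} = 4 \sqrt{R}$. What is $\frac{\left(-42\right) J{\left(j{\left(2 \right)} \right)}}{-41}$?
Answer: $- \frac{294}{205} + \frac{21 \sqrt{2}}{205} \approx -1.2893$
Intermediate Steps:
$J{\left(A \right)} = - \frac{7}{5} + \frac{4}{5 A}$ ($J{\left(A \right)} = - \frac{7}{5} + \frac{- \frac{1}{A} + \frac{5}{A}}{5} = - \frac{7}{5} + \frac{4 \frac{1}{A}}{5} = - \frac{7}{5} + \frac{4}{5 A}$)
$\frac{\left(-42\right) J{\left(j{\left(2 \right)} \right)}}{-41} = \frac{\left(-42\right) \frac{4 - 7 \cdot 4 \sqrt{2}}{5 \cdot 4 \sqrt{2}}}{-41} = - 42 \frac{\frac{\sqrt{2}}{8} \left(4 - 28 \sqrt{2}\right)}{5} \left(- \frac{1}{41}\right) = - 42 \frac{\sqrt{2} \left(4 - 28 \sqrt{2}\right)}{40} \left(- \frac{1}{41}\right) = - \frac{21 \sqrt{2} \left(4 - 28 \sqrt{2}\right)}{20} \left(- \frac{1}{41}\right) = \frac{21 \sqrt{2} \left(4 - 28 \sqrt{2}\right)}{820}$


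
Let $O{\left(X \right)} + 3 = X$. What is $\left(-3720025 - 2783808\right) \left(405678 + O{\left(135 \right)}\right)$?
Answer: $-2639320469730$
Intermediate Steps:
$O{\left(X \right)} = -3 + X$
$\left(-3720025 - 2783808\right) \left(405678 + O{\left(135 \right)}\right) = \left(-3720025 - 2783808\right) \left(405678 + \left(-3 + 135\right)\right) = - 6503833 \left(405678 + 132\right) = \left(-6503833\right) 405810 = -2639320469730$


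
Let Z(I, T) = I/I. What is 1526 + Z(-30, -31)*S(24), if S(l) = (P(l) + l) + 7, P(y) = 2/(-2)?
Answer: 1556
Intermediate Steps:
P(y) = -1 (P(y) = 2*(-½) = -1)
Z(I, T) = 1
S(l) = 6 + l (S(l) = (-1 + l) + 7 = 6 + l)
1526 + Z(-30, -31)*S(24) = 1526 + 1*(6 + 24) = 1526 + 1*30 = 1526 + 30 = 1556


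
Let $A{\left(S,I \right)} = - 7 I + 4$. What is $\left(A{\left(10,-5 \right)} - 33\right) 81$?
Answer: $486$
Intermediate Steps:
$A{\left(S,I \right)} = 4 - 7 I$
$\left(A{\left(10,-5 \right)} - 33\right) 81 = \left(\left(4 - -35\right) - 33\right) 81 = \left(\left(4 + 35\right) - 33\right) 81 = \left(39 - 33\right) 81 = 6 \cdot 81 = 486$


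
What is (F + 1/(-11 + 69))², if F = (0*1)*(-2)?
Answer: 1/3364 ≈ 0.00029727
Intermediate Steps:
F = 0 (F = 0*(-2) = 0)
(F + 1/(-11 + 69))² = (0 + 1/(-11 + 69))² = (0 + 1/58)² = (1/58)² = 1/3364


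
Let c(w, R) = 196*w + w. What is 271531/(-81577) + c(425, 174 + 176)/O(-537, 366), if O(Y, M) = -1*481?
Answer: -6960640736/39238537 ≈ -177.39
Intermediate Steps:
O(Y, M) = -481
c(w, R) = 197*w
271531/(-81577) + c(425, 174 + 176)/O(-537, 366) = 271531/(-81577) + (197*425)/(-481) = 271531*(-1/81577) + 83725*(-1/481) = -271531/81577 - 83725/481 = -6960640736/39238537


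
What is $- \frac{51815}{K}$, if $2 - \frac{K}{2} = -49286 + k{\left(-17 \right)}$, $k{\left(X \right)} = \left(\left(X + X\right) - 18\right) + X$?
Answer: $- \frac{51815}{98714} \approx -0.5249$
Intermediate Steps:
$k{\left(X \right)} = -18 + 3 X$ ($k{\left(X \right)} = \left(2 X - 18\right) + X = \left(-18 + 2 X\right) + X = -18 + 3 X$)
$K = 98714$ ($K = 4 - 2 \left(-49286 + \left(-18 + 3 \left(-17\right)\right)\right) = 4 - 2 \left(-49286 - 69\right) = 4 - -98710 = 4 + 98710 = 98714$)
$- \frac{51815}{K} = - \frac{51815}{98714}$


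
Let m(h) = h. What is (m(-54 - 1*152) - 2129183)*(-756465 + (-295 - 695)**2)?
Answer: -476205909015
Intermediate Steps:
(m(-54 - 1*152) - 2129183)*(-756465 + (-295 - 695)**2) = ((-54 - 1*152) - 2129183)*(-756465 + (-295 - 695)**2) = ((-54 - 152) - 2129183)*(-756465 + (-990)**2) = (-206 - 2129183)*(-756465 + 980100) = -2129389*223635 = -476205909015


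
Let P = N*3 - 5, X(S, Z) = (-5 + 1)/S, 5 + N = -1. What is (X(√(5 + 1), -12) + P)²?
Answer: 1595/3 + 92*√6/3 ≈ 606.78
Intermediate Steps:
N = -6 (N = -5 - 1 = -6)
X(S, Z) = -4/S
P = -23 (P = -6*3 - 5 = -18 - 5 = -23)
(X(√(5 + 1), -12) + P)² = (-4/√(5 + 1) - 23)² = (-4*√6/6 - 23)² = (-2*√6/3 - 23)² = (-23 - 2*√6/3)²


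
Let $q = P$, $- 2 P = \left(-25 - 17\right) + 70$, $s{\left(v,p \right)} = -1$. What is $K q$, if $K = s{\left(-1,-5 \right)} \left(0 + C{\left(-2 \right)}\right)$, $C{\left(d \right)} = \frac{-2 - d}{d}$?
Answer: $0$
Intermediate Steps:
$C{\left(d \right)} = \frac{-2 - d}{d}$
$P = -14$ ($P = - \frac{\left(-25 - 17\right) + 70}{2} = - \frac{-42 + 70}{2} = \left(- \frac{1}{2}\right) 28 = -14$)
$q = -14$
$K = 0$ ($K = - (0 + \frac{-2 - -2}{-2}) = - (0 - \frac{-2 + 2}{2}) = - (0 - 0) = - (0 + 0) = \left(-1\right) 0 = 0$)
$K q = 0 \left(-14\right) = 0$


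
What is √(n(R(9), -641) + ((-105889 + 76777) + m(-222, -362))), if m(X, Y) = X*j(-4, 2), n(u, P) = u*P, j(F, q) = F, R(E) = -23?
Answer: I*√13481 ≈ 116.11*I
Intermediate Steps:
n(u, P) = P*u
m(X, Y) = -4*X (m(X, Y) = X*(-4) = -4*X)
√(n(R(9), -641) + ((-105889 + 76777) + m(-222, -362))) = √(-641*(-23) + ((-105889 + 76777) - 4*(-222))) = √(14743 + (-29112 + 888)) = √(14743 - 28224) = √(-13481) = I*√13481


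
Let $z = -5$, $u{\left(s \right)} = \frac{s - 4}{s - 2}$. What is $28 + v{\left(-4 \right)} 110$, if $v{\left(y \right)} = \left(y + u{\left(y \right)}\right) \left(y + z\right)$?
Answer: $2668$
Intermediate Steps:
$u{\left(s \right)} = \frac{-4 + s}{-2 + s}$
$v{\left(y \right)} = \left(-5 + y\right) \left(y + \frac{-4 + y}{-2 + y}\right)$ ($v{\left(y \right)} = \left(y + \frac{-4 + y}{-2 + y}\right) \left(y - 5\right) = \left(y + \frac{-4 + y}{-2 + y}\right) \left(-5 + y\right) = \left(-5 + y\right) \left(y + \frac{-4 + y}{-2 + y}\right)$)
$28 + v{\left(-4 \right)} 110 = 28 + \frac{20 - 4 + \left(-4\right)^{3} - 6 \left(-4\right)^{2}}{-2 - 4} \cdot 110 = 28 + \frac{20 - 4 - 64 - 96}{-6} \cdot 110 = 28 + - \frac{20 - 4 - 64 - 96}{6} \cdot 110 = 28 + \left(- \frac{1}{6}\right) \left(-144\right) 110 = 28 + 24 \cdot 110 = 28 + 2640 = 2668$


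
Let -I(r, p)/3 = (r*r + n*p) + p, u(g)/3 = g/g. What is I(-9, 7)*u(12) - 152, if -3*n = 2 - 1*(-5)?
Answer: -797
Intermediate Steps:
u(g) = 3 (u(g) = 3*(g/g) = 3*1 = 3)
n = -7/3 (n = -(2 - 1*(-5))/3 = -(2 + 5)/3 = -⅓*7 = -7/3 ≈ -2.3333)
I(r, p) = -3*r² + 4*p (I(r, p) = -3*((r*r - 7*p/3) + p) = -3*((r² - 7*p/3) + p) = -3*(r² - 4*p/3) = -3*r² + 4*p)
I(-9, 7)*u(12) - 152 = (-3*(-9)² + 4*7)*3 - 152 = (-3*81 + 28)*3 - 152 = (-243 + 28)*3 - 152 = -215*3 - 152 = -645 - 152 = -797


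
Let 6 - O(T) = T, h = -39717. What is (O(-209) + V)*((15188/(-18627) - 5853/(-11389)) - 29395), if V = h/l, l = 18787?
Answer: -508996438971346432/81337320789 ≈ -6.2578e+6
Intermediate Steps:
O(T) = 6 - T
V = -39717/18787 ≈ -2.1141
(O(-209) + V)*((15188/(-18627) - 5853/(-11389)) - 29395) = ((6 - 1*(-209)) - 39717/18787)*((15188/(-18627) - 5853/(-11389)) - 29395) = ((6 + 209) - 39717/18787)*((15188*(-1/18627) - 5853*(-1/11389)) - 29395) = (215 - 39717/18787)*((-15188/18627 + 5853/11389) - 29395) = 3999488*(-1305149/4329447 - 29395)/18787 = (3999488/18787)*(-127265399714/4329447) = -508996438971346432/81337320789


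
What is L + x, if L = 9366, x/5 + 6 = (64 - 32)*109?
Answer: 26776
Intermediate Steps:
x = 17410 (x = -30 + 5*((64 - 32)*109) = -30 + 5*(32*109) = -30 + 5*3488 = -30 + 17440 = 17410)
L + x = 9366 + 17410 = 26776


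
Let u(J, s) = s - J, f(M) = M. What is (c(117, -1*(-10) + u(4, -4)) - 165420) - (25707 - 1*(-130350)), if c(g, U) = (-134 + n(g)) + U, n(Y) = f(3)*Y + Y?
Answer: -321141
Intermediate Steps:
n(Y) = 4*Y (n(Y) = 3*Y + Y = 4*Y)
c(g, U) = -134 + U + 4*g (c(g, U) = (-134 + 4*g) + U = -134 + U + 4*g)
(c(117, -1*(-10) + u(4, -4)) - 165420) - (25707 - 1*(-130350)) = ((-134 + (-1*(-10) + (-4 - 1*4)) + 4*117) - 165420) - (25707 - 1*(-130350)) = ((-134 + (10 + (-4 - 4)) + 468) - 165420) - (25707 + 130350) = ((-134 + (10 - 8) + 468) - 165420) - 1*156057 = ((-134 + 2 + 468) - 165420) - 156057 = (336 - 165420) - 156057 = -165084 - 156057 = -321141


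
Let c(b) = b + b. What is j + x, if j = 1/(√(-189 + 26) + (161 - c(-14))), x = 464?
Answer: 16650365/35884 - I*√163/35884 ≈ 464.01 - 0.00035579*I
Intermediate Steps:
c(b) = 2*b
j = 1/(189 + I*√163) (j = 1/(√(-189 + 26) + (161 - 2*(-14))) = 1/(√(-163) + (161 - 1*(-28))) = 1/(I*√163 + (161 + 28)) = 1/(I*√163 + 189) = 1/(189 + I*√163) ≈ 0.005267 - 0.00035579*I)
j + x = (189/35884 - I*√163/35884) + 464 = 16650365/35884 - I*√163/35884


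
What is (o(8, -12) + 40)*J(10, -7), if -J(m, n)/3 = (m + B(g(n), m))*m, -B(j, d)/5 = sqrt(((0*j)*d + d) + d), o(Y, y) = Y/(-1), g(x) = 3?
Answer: -9600 + 9600*sqrt(5) ≈ 11866.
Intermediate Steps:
o(Y, y) = -Y (o(Y, y) = Y*(-1) = -Y)
B(j, d) = -5*sqrt(2)*sqrt(d) (B(j, d) = -5*sqrt(((0*j)*d + d) + d) = -5*sqrt((0*d + d) + d) = -5*sqrt((0 + d) + d) = -5*sqrt(d + d) = -5*sqrt(2)*sqrt(d))
J(m, n) = -3*m*(m - 5*sqrt(2)*sqrt(m)) (J(m, n) = -3*(m - 5*sqrt(2)*sqrt(m))*m = -3*m*(m - 5*sqrt(2)*sqrt(m)))
(o(8, -12) + 40)*J(10, -7) = (-1*8 + 40)*(3*10*(-1*10 + 5*sqrt(2)*sqrt(10))) = (-8 + 40)*(3*10*(-10 + 10*sqrt(5))) = 32*(-300 + 300*sqrt(5)) = -9600 + 9600*sqrt(5)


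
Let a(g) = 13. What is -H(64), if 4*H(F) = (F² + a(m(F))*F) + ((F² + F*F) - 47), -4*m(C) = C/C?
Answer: -13073/4 ≈ -3268.3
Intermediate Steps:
m(C) = -¼ (m(C) = -C/(4*C) = -¼*1 = -¼)
H(F) = -47/4 + 3*F²/4 + 13*F/4 (H(F) = ((F² + 13*F) + ((F² + F*F) - 47))/4 = ((F² + 13*F) + ((F² + F²) - 47))/4 = ((F² + 13*F) + (2*F² - 47))/4 = ((F² + 13*F) + (-47 + 2*F²))/4 = (-47 + 3*F² + 13*F)/4 = -47/4 + 3*F²/4 + 13*F/4)
-H(64) = -(-47/4 + (¾)*64² + (13/4)*64) = -(-47/4 + (¾)*4096 + 208) = -(-47/4 + 3072 + 208) = -1*13073/4 = -13073/4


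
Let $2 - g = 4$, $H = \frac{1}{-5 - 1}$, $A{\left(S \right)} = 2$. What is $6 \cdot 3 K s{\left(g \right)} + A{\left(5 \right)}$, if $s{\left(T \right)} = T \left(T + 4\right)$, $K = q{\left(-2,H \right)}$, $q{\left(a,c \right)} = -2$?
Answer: $146$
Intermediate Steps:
$H = - \frac{1}{6}$ ($H = \frac{1}{-6} = - \frac{1}{6} \approx -0.16667$)
$g = -2$ ($g = 2 - 4 = -2$)
$K = -2$
$s{\left(T \right)} = T \left(4 + T\right)$
$6 \cdot 3 K s{\left(g \right)} + A{\left(5 \right)} = 6 \cdot 3 \left(-2\right) \left(- 2 \left(4 - 2\right)\right) + 2 = 18 \left(-2\right) \left(\left(-2\right) 2\right) + 2 = \left(-36\right) \left(-4\right) + 2 = 144 + 2 = 146$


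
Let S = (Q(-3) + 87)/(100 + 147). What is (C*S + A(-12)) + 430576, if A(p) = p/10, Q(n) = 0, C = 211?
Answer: 531851663/1235 ≈ 4.3065e+5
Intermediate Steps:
A(p) = p/10 (A(p) = p*(⅒) = p/10)
S = 87/247 (S = (0 + 87)/(100 + 147) = 87/247 ≈ 0.35223)
(C*S + A(-12)) + 430576 = (211*(87/247) + (⅒)*(-12)) + 430576 = (18357/247 - 6/5) + 430576 = 90303/1235 + 430576 = 531851663/1235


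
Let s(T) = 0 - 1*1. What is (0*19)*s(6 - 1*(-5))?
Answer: 0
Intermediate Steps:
s(T) = -1 (s(T) = 0 - 1 = -1)
(0*19)*s(6 - 1*(-5)) = (0*19)*(-1) = 0*(-1) = 0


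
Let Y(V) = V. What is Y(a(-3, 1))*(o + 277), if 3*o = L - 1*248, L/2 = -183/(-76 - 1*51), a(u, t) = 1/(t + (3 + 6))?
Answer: 74407/3810 ≈ 19.529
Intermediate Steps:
a(u, t) = 1/(9 + t) (a(u, t) = 1/(t + 9) = 1/(9 + t))
L = 366/127 (L = 2*(-183/(-76 - 1*51)) = 2*(-183/(-76 - 51)) = 2*(-183/(-127)) = 2*(-183*(-1/127)) = 2*(183/127) = 366/127 ≈ 2.8819)
o = -31130/381 (o = (366/127 - 1*248)/3 = (366/127 - 248)/3 = (⅓)*(-31130/127) = -31130/381 ≈ -81.706)
Y(a(-3, 1))*(o + 277) = (-31130/381 + 277)/(9 + 1) = (74407/381)/10 = (⅒)*(74407/381) = 74407/3810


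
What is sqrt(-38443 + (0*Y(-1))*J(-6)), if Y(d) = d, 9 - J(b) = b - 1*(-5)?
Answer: I*sqrt(38443) ≈ 196.07*I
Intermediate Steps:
J(b) = 4 - b (J(b) = 9 - (b - 1*(-5)) = 9 - (b + 5) = 9 - (5 + b) = 9 + (-5 - b) = 4 - b)
sqrt(-38443 + (0*Y(-1))*J(-6)) = sqrt(-38443 + (0*(-1))*(4 - 1*(-6))) = sqrt(-38443 + 0*(4 + 6)) = sqrt(-38443 + 0*10) = sqrt(-38443 + 0) = sqrt(-38443) = I*sqrt(38443)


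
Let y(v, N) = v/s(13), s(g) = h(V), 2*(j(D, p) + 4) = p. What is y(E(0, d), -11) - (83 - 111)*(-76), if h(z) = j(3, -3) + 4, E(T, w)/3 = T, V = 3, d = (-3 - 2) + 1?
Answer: -2128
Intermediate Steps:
j(D, p) = -4 + p/2
d = -4 (d = -5 + 1 = -4)
E(T, w) = 3*T
h(z) = -3/2 (h(z) = (-4 + (½)*(-3)) + 4 = (-4 - 3/2) + 4 = -11/2 + 4 = -3/2)
s(g) = -3/2
y(v, N) = -2*v/3 (y(v, N) = v/(-3/2) = v*(-⅔) = -2*v/3)
y(E(0, d), -11) - (83 - 111)*(-76) = -2*0 - (83 - 111)*(-76) = -⅔*0 - (-28)*(-76) = 0 - 1*2128 = 0 - 2128 = -2128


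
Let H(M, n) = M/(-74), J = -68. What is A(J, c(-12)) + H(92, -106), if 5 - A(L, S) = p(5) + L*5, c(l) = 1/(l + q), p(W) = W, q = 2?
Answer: 12534/37 ≈ 338.76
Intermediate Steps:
H(M, n) = -M/74 (H(M, n) = M*(-1/74) = -M/74)
c(l) = 1/(2 + l) (c(l) = 1/(l + 2) = 1/(2 + l))
A(L, S) = -5*L (A(L, S) = 5 - (5 + L*5) = 5 - (5 + 5*L) = 5 + (-5 - 5*L) = -5*L)
A(J, c(-12)) + H(92, -106) = -5*(-68) - 1/74*92 = 340 - 46/37 = 12534/37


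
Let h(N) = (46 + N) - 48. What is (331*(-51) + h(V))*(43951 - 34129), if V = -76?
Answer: -166571298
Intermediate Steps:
h(N) = -2 + N
(331*(-51) + h(V))*(43951 - 34129) = (331*(-51) + (-2 - 76))*(43951 - 34129) = (-16881 - 78)*9822 = -16959*9822 = -166571298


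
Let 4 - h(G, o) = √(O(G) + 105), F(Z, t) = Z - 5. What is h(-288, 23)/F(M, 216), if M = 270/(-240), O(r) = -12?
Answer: -32/49 + 8*√93/49 ≈ 0.92141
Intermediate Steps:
M = -9/8 (M = 270*(-1/240) = -9/8 ≈ -1.1250)
F(Z, t) = -5 + Z
h(G, o) = 4 - √93 (h(G, o) = 4 - √(-12 + 105) = 4 - √93)
h(-288, 23)/F(M, 216) = (4 - √93)/(-5 - 9/8) = (4 - √93)/(-49/8) = (4 - √93)*(-8/49) = -32/49 + 8*√93/49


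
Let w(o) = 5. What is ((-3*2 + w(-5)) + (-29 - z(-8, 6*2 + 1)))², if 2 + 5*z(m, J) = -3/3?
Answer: 21609/25 ≈ 864.36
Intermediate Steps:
z(m, J) = -⅗ (z(m, J) = -⅖ + (-3/3)/5 = -⅖ + (-3*⅓)/5 = -⅖ + (⅕)*(-1) = -⅖ - ⅕ = -⅗)
((-3*2 + w(-5)) + (-29 - z(-8, 6*2 + 1)))² = ((-3*2 + 5) + (-29 - 1*(-⅗)))² = ((-6 + 5) + (-29 + ⅗))² = (-1 - 142/5)² = (-147/5)² = 21609/25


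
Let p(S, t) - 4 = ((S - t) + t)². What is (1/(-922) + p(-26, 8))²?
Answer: 393077587681/850084 ≈ 4.6240e+5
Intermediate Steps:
p(S, t) = 4 + S² (p(S, t) = 4 + ((S - t) + t)² = 4 + S²)
(1/(-922) + p(-26, 8))² = (1/(-922) + (4 + (-26)²))² = (-1/922 + (4 + 676))² = (-1/922 + 680)² = (626959/922)² = 393077587681/850084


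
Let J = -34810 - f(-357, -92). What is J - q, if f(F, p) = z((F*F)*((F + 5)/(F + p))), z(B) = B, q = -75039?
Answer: -26799227/449 ≈ -59687.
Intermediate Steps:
f(F, p) = F²*(5 + F)/(F + p) (f(F, p) = (F*F)*((F + 5)/(F + p)) = F²*((5 + F)/(F + p)) = F²*(5 + F)/(F + p))
J = -60491738/449 (J = -34810 - (-357)²*(5 - 357)/(-357 - 92) = -34810 - 127449*(-352)/(-449) = -34810 - 127449*(-1)*(-352)/449 = -34810 - 1*44862048/449 = -34810 - 44862048/449 = -60491738/449 ≈ -1.3473e+5)
J - q = -60491738/449 - 1*(-75039) = -60491738/449 + 75039 = -26799227/449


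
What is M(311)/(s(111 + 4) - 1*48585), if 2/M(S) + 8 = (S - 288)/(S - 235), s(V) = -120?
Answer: 152/28492425 ≈ 5.3348e-6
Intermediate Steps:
M(S) = 2/(-8 + (-288 + S)/(-235 + S)) (M(S) = 2/(-8 + (S - 288)/(S - 235)) = 2/(-8 + (-288 + S)/(-235 + S)))
M(311)/(s(111 + 4) - 1*48585) = (2*(235 - 1*311)/(-1592 + 7*311))/(-120 - 1*48585) = (2*(235 - 311)/(-1592 + 2177))/(-120 - 48585) = (2*(-76)/585)/(-48705) = (2*(1/585)*(-76))*(-1/48705) = -152/585*(-1/48705) = 152/28492425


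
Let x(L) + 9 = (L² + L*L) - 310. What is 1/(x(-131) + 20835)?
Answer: 1/54838 ≈ 1.8236e-5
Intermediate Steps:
x(L) = -319 + 2*L² (x(L) = -9 + ((L² + L*L) - 310) = -9 + ((L² + L²) - 310) = -9 + (2*L² - 310) = -9 + (-310 + 2*L²) = -319 + 2*L²)
1/(x(-131) + 20835) = 1/((-319 + 2*(-131)²) + 20835) = 1/((-319 + 2*17161) + 20835) = 1/((-319 + 34322) + 20835) = 1/(34003 + 20835) = 1/54838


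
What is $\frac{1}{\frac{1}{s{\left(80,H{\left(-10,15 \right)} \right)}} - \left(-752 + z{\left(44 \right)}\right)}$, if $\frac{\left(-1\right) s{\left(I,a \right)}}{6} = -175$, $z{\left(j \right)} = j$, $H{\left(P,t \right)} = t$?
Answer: $\frac{1050}{743401} \approx 0.0014124$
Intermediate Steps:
$s{\left(I,a \right)} = 1050$ ($s{\left(I,a \right)} = \left(-6\right) \left(-175\right) = 1050$)
$\frac{1}{\frac{1}{s{\left(80,H{\left(-10,15 \right)} \right)}} - \left(-752 + z{\left(44 \right)}\right)} = \frac{1}{\frac{1}{1050} - -708} = \frac{1}{\frac{1}{1050} + \left(752 - 44\right)} = \frac{1}{\frac{1}{1050} + 708} = \frac{1}{\frac{743401}{1050}} = \frac{1050}{743401}$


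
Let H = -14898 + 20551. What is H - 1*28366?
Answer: -22713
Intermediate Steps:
H = 5653
H - 1*28366 = 5653 - 1*28366 = 5653 - 28366 = -22713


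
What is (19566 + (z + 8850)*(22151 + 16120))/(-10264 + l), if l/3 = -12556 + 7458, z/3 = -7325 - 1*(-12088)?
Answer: -885572235/25558 ≈ -34650.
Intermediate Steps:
z = 14289 (z = 3*(-7325 - 1*(-12088)) = 3*(-7325 + 12088) = 3*4763 = 14289)
l = -15294 (l = 3*(-12556 + 7458) = 3*(-5098) = -15294)
(19566 + (z + 8850)*(22151 + 16120))/(-10264 + l) = (19566 + (14289 + 8850)*(22151 + 16120))/(-10264 - 15294) = (19566 + 23139*38271)/(-25558) = (19566 + 885552669)*(-1/25558) = 885572235*(-1/25558) = -885572235/25558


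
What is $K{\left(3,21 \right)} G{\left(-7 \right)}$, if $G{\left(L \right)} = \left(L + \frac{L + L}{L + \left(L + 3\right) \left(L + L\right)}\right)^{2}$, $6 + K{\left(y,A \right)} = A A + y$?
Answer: $\frac{1139238}{49} \approx 23250.0$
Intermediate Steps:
$K{\left(y,A \right)} = -6 + y + A^{2}$ ($K{\left(y,A \right)} = -6 + \left(A A + y\right) = -6 + \left(A^{2} + y\right) = -6 + \left(y + A^{2}\right) = -6 + y + A^{2}$)
$G{\left(L \right)} = \left(L + \frac{2 L}{L + 2 L \left(3 + L\right)}\right)^{2}$ ($G{\left(L \right)} = \left(L + \frac{2 L}{L + \left(3 + L\right) 2 L}\right)^{2} = \left(L + \frac{2 L}{L + 2 L \left(3 + L\right)}\right)^{2}$)
$K{\left(3,21 \right)} G{\left(-7 \right)} = \left(-6 + 3 + 21^{2}\right) \frac{\left(2 + 2 \left(-7\right)^{2} + 7 \left(-7\right)\right)^{2}}{\left(7 + 2 \left(-7\right)\right)^{2}} = \left(-6 + 3 + 441\right) \frac{\left(2 + 2 \cdot 49 - 49\right)^{2}}{\left(7 - 14\right)^{2}} = 438 \frac{\left(2 + 98 - 49\right)^{2}}{49} = 438 \frac{51^{2}}{49} = 438 \cdot \frac{1}{49} \cdot 2601 = 438 \cdot \frac{2601}{49} = \frac{1139238}{49}$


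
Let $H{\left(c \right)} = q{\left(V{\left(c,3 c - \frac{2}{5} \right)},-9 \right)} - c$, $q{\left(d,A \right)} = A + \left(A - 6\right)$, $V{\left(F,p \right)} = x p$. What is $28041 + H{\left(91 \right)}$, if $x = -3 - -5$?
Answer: $27926$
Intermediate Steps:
$x = 2$ ($x = -3 + 5 = 2$)
$V{\left(F,p \right)} = 2 p$
$q{\left(d,A \right)} = -6 + 2 A$ ($q{\left(d,A \right)} = A + \left(-6 + A\right) = -6 + 2 A$)
$H{\left(c \right)} = -24 - c$ ($H{\left(c \right)} = \left(-6 + 2 \left(-9\right)\right) - c = \left(-6 - 18\right) - c = -24 - c$)
$28041 + H{\left(91 \right)} = 28041 - 115 = 27926$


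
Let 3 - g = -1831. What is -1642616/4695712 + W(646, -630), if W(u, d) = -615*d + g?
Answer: 228495488449/586964 ≈ 3.8928e+5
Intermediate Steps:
g = 1834 (g = 3 - 1*(-1831) = 3 + 1831 = 1834)
W(u, d) = 1834 - 615*d (W(u, d) = -615*d + 1834 = 1834 - 615*d)
-1642616/4695712 + W(646, -630) = -1642616/4695712 + (1834 - 615*(-630)) = -1642616*1/4695712 + (1834 + 387450) = -205327/586964 + 389284 = 228495488449/586964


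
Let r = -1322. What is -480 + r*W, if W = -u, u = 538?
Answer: 710756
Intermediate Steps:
W = -538 (W = -1*538 = -538)
-480 + r*W = -480 - 1322*(-538) = -480 + 711236 = 710756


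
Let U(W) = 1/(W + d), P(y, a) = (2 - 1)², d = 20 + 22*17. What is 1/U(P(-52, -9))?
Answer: 395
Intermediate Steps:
d = 394 (d = 20 + 374 = 394)
P(y, a) = 1 (P(y, a) = 1² = 1)
U(W) = 1/(394 + W) (U(W) = 1/(W + 394) = 1/(394 + W))
1/U(P(-52, -9)) = 1/(1/(394 + 1)) = 1/(1/395) = 395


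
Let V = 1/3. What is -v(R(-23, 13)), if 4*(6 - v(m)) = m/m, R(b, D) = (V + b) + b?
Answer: -23/4 ≈ -5.7500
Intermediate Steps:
V = ⅓ ≈ 0.33333
R(b, D) = ⅓ + 2*b (R(b, D) = (⅓ + b) + b = ⅓ + 2*b)
v(m) = 23/4 (v(m) = 6 - m/(4*m) = 6 - ¼*1 = 6 - ¼ = 23/4)
-v(R(-23, 13)) = -1*23/4 = -23/4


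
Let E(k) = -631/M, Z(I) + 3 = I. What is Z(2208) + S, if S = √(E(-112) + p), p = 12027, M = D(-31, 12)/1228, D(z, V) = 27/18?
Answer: 2205 + I*√4540965/3 ≈ 2205.0 + 710.32*I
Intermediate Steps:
D(z, V) = 3/2 (D(z, V) = 27*(1/18) = 3/2)
Z(I) = -3 + I
M = 3/2456 (M = (3/2)/1228 = (3/2)*(1/1228) = 3/2456 ≈ 0.0012215)
E(k) = -1549736/3 (E(k) = -631/3/2456 = -631*2456/3 = -1549736/3)
S = I*√4540965/3 (S = √(-1549736/3 + 12027) = √(-1513655/3) = I*√4540965/3 ≈ 710.32*I)
Z(2208) + S = (-3 + 2208) + I*√4540965/3 = 2205 + I*√4540965/3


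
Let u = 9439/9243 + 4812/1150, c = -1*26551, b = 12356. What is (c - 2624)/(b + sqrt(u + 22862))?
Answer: -1915885550767500/811281444478567 + 7439625*sqrt(9933317800237)/811281444478567 ≈ -2.3327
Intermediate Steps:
c = -26551
u = 27666083/5314725 (u = 9439*(1/9243) + 4812*(1/1150) = 9439/9243 + 2406/575 = 27666083/5314725 ≈ 5.2056)
(c - 2624)/(b + sqrt(u + 22862)) = (-26551 - 2624)/(12356 + sqrt(27666083/5314725 + 22862)) = -29175/(12356 + sqrt(121532909033/5314725)) = -29175/(12356 + 17*sqrt(9933317800237)/354315)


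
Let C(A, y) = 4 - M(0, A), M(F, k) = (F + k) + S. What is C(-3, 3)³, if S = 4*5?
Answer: -2197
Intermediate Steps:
S = 20
M(F, k) = 20 + F + k (M(F, k) = (F + k) + 20 = 20 + F + k)
C(A, y) = -16 - A (C(A, y) = 4 - (20 + 0 + A) = 4 - (20 + A) = 4 + (-20 - A) = -16 - A)
C(-3, 3)³ = (-16 - 1*(-3))³ = (-16 + 3)³ = (-13)³ = -2197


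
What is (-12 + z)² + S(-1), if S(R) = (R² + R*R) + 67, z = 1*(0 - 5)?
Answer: 358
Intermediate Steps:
z = -5 (z = 1*(-5) = -5)
S(R) = 67 + 2*R² (S(R) = (R² + R²) + 67 = 2*R² + 67 = 67 + 2*R²)
(-12 + z)² + S(-1) = (-12 - 5)² + (67 + 2*(-1)²) = (-17)² + (67 + 2*1) = 289 + (67 + 2) = 289 + 69 = 358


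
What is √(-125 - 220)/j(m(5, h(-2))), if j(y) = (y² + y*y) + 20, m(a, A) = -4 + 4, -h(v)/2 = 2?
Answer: I*√345/20 ≈ 0.92871*I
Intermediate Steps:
h(v) = -4 (h(v) = -2*2 = -4)
m(a, A) = 0
j(y) = 20 + 2*y² (j(y) = (y² + y²) + 20 = 2*y² + 20 = 20 + 2*y²)
√(-125 - 220)/j(m(5, h(-2))) = √(-125 - 220)/(20 + 2*0²) = √(-345)/(20 + 2*0) = (I*√345)/(20 + 0) = (I*√345)/20 = (I*√345)*(1/20) = I*√345/20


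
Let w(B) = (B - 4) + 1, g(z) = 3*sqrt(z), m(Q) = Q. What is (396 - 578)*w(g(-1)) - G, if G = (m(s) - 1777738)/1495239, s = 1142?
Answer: 818177090/1495239 - 546*I ≈ 547.19 - 546.0*I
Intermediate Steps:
w(B) = -3 + B (w(B) = (-4 + B) + 1 = -3 + B)
G = -1776596/1495239 (G = (1142 - 1777738)/1495239 = -1776596*1/1495239 = -1776596/1495239 ≈ -1.1882)
(396 - 578)*w(g(-1)) - G = (396 - 578)*(-3 + 3*sqrt(-1)) - 1*(-1776596/1495239) = -182*(-3 + 3*I) + 1776596/1495239 = (546 - 546*I) + 1776596/1495239 = 818177090/1495239 - 546*I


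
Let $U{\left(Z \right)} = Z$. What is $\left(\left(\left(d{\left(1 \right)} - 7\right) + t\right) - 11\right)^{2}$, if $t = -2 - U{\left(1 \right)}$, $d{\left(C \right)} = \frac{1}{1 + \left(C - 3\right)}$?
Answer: $484$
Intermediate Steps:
$d{\left(C \right)} = \frac{1}{-2 + C}$ ($d{\left(C \right)} = \frac{1}{1 + \left(-3 + C\right)} = \frac{1}{-2 + C}$)
$t = -3$ ($t = -2 - 1 = -3$)
$\left(\left(\left(d{\left(1 \right)} - 7\right) + t\right) - 11\right)^{2} = \left(\left(\left(\frac{1}{-2 + 1} - 7\right) - 3\right) - 11\right)^{2} = \left(\left(\left(\frac{1}{-1} - 7\right) - 3\right) - 11\right)^{2} = \left(\left(\left(-1 - 7\right) - 3\right) - 11\right)^{2} = \left(\left(-8 - 3\right) - 11\right)^{2} = \left(-11 - 11\right)^{2} = \left(-22\right)^{2} = 484$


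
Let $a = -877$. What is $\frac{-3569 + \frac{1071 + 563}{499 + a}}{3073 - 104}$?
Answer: $- \frac{675358}{561141} \approx -1.2035$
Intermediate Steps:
$\frac{-3569 + \frac{1071 + 563}{499 + a}}{3073 - 104} = \frac{-3569 + \frac{1071 + 563}{499 - 877}}{3073 - 104} = \frac{-3569 + \frac{1634}{-378}}{2969} = \left(-3569 + 1634 \left(- \frac{1}{378}\right)\right) \frac{1}{2969} = \left(-3569 - \frac{817}{189}\right) \frac{1}{2969} = \left(- \frac{675358}{189}\right) \frac{1}{2969} = - \frac{675358}{561141}$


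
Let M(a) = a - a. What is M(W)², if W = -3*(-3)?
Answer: 0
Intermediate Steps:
W = 9
M(a) = 0
M(W)² = 0² = 0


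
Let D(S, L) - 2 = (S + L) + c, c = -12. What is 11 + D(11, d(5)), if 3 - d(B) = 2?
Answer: 13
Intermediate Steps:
d(B) = 1 (d(B) = 3 - 1*2 = 3 - 2 = 1)
D(S, L) = -10 + L + S (D(S, L) = 2 + ((S + L) - 12) = 2 + ((L + S) - 12) = 2 + (-12 + L + S) = -10 + L + S)
11 + D(11, d(5)) = 11 + (-10 + 1 + 11) = 11 + 2 = 13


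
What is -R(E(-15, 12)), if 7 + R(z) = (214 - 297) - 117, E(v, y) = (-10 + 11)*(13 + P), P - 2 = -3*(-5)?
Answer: 207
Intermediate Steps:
P = 17 (P = 2 - 3*(-5) = 2 + 15 = 17)
E(v, y) = 30 (E(v, y) = (-10 + 11)*(13 + 17) = 1*30 = 30)
R(z) = -207 (R(z) = -7 + ((214 - 297) - 117) = -7 + (-83 - 117) = -7 - 200 = -207)
-R(E(-15, 12)) = -1*(-207) = 207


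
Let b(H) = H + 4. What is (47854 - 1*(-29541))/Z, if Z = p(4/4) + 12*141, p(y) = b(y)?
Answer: 77395/1697 ≈ 45.607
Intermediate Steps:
b(H) = 4 + H
p(y) = 4 + y
Z = 1697 (Z = (4 + 4/4) + 12*141 = (4 + 4*(¼)) + 1692 = (4 + 1) + 1692 = 5 + 1692 = 1697)
(47854 - 1*(-29541))/Z = (47854 - 1*(-29541))/1697 = (47854 + 29541)*(1/1697) = 77395*(1/1697) = 77395/1697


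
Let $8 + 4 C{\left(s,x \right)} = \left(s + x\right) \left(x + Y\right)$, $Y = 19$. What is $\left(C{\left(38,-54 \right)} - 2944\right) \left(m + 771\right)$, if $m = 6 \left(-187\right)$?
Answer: $984906$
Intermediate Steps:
$m = -1122$
$C{\left(s,x \right)} = -2 + \frac{\left(19 + x\right) \left(s + x\right)}{4}$ ($C{\left(s,x \right)} = -2 + \frac{\left(s + x\right) \left(x + 19\right)}{4} = -2 + \frac{\left(s + x\right) \left(19 + x\right)}{4} = -2 + \frac{\left(19 + x\right) \left(s + x\right)}{4}$)
$\left(C{\left(38,-54 \right)} - 2944\right) \left(m + 771\right) = \left(\left(-2 + \frac{\left(-54\right)^{2}}{4} + \frac{19}{4} \cdot 38 + \frac{19}{4} \left(-54\right) + \frac{1}{4} \cdot 38 \left(-54\right)\right) - 2944\right) \left(-1122 + 771\right) = \left(\left(-2 + \frac{1}{4} \cdot 2916 + \frac{361}{2} - \frac{513}{2} - 513\right) - 2944\right) \left(-351\right) = \left(\left(-2 + 729 + \frac{361}{2} - \frac{513}{2} - 513\right) - 2944\right) \left(-351\right) = \left(138 - 2944\right) \left(-351\right) = \left(-2806\right) \left(-351\right) = 984906$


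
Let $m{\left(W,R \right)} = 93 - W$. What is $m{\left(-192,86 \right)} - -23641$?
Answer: $23926$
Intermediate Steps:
$m{\left(-192,86 \right)} - -23641 = \left(93 - -192\right) - -23641 = \left(93 + 192\right) + 23641 = 285 + 23641 = 23926$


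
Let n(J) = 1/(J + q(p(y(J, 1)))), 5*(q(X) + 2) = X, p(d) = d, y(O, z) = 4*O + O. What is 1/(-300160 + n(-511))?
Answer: -1024/307363841 ≈ -3.3316e-6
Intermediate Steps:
y(O, z) = 5*O
q(X) = -2 + X/5
n(J) = 1/(-2 + 2*J) (n(J) = 1/(J + (-2 + (5*J)/5)) = 1/(J + (-2 + J)) = 1/(-2 + 2*J))
1/(-300160 + n(-511)) = 1/(-300160 + 1/(2*(-1 - 511))) = 1/(-300160 + (½)/(-512)) = 1/(-300160 + (½)*(-1/512)) = 1/(-300160 - 1/1024) = 1/(-307363841/1024) = -1024/307363841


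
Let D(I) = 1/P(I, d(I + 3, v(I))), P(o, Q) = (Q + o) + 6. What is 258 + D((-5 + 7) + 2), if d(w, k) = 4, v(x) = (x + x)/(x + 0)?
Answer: 3613/14 ≈ 258.07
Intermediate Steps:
v(x) = 2 (v(x) = (2*x)/x = 2)
P(o, Q) = 6 + Q + o
D(I) = 1/(10 + I) (D(I) = 1/(6 + 4 + I) = 1/(10 + I))
258 + D((-5 + 7) + 2) = 258 + 1/(10 + ((-5 + 7) + 2)) = 258 + 1/(10 + (2 + 2)) = 258 + 1/(10 + 4) = 258 + 1/14 = 3613/14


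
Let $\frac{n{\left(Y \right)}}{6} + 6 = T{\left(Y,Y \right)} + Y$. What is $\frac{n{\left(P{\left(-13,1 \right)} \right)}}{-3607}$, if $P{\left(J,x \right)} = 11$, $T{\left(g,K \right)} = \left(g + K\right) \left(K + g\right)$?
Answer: $- \frac{2934}{3607} \approx -0.81342$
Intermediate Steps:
$T{\left(g,K \right)} = \left(K + g\right)^{2}$ ($T{\left(g,K \right)} = \left(K + g\right) \left(K + g\right) = \left(K + g\right)^{2}$)
$n{\left(Y \right)} = -36 + 6 Y + 24 Y^{2}$ ($n{\left(Y \right)} = -36 + 6 \left(\left(Y + Y\right)^{2} + Y\right) = -36 + 6 \left(\left(2 Y\right)^{2} + Y\right) = -36 + 6 \left(4 Y^{2} + Y\right) = -36 + 6 \left(Y + 4 Y^{2}\right) = -36 + \left(6 Y + 24 Y^{2}\right) = -36 + 6 Y + 24 Y^{2}$)
$\frac{n{\left(P{\left(-13,1 \right)} \right)}}{-3607} = \frac{-36 + 6 \cdot 11 + 24 \cdot 11^{2}}{-3607} = \left(-36 + 66 + 24 \cdot 121\right) \left(- \frac{1}{3607}\right) = \left(-36 + 66 + 2904\right) \left(- \frac{1}{3607}\right) = 2934 \left(- \frac{1}{3607}\right) = - \frac{2934}{3607}$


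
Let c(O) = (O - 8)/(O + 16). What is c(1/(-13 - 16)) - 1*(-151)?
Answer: 69680/463 ≈ 150.50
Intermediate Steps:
c(O) = (-8 + O)/(16 + O)
c(1/(-13 - 16)) - 1*(-151) = (-8 + 1/(-13 - 16))/(16 + 1/(-13 - 16)) - 1*(-151) = (-8 + 1/(-29))/(16 + 1/(-29)) + 151 = (-8 - 1/29)/(16 - 1/29) + 151 = -233/29/(463/29) + 151 = (29/463)*(-233/29) + 151 = -233/463 + 151 = 69680/463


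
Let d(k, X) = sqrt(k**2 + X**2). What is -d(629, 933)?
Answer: -sqrt(1266130) ≈ -1125.2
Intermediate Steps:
d(k, X) = sqrt(X**2 + k**2)
-d(629, 933) = -sqrt(933**2 + 629**2) = -sqrt(870489 + 395641) = -sqrt(1266130)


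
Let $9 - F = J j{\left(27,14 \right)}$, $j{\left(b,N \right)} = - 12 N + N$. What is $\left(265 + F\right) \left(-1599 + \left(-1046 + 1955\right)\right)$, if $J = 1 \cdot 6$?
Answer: $-826620$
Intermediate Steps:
$j{\left(b,N \right)} = - 11 N$
$J = 6$
$F = 933$ ($F = 9 - 6 \left(\left(-11\right) 14\right) = 9 - 6 \left(-154\right) = 9 - -924 = 9 + 924 = 933$)
$\left(265 + F\right) \left(-1599 + \left(-1046 + 1955\right)\right) = \left(265 + 933\right) \left(-1599 + \left(-1046 + 1955\right)\right) = 1198 \left(-1599 + 909\right) = 1198 \left(-690\right) = -826620$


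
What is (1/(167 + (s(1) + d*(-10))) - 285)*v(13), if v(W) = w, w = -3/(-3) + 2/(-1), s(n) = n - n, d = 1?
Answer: 44744/157 ≈ 284.99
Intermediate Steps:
s(n) = 0
w = -1 (w = -3*(-1/3) + 2*(-1) = 1 - 2 = -1)
v(W) = -1
(1/(167 + (s(1) + d*(-10))) - 285)*v(13) = (1/(167 + (0 + 1*(-10))) - 285)*(-1) = (1/(167 + (0 - 10)) - 285)*(-1) = (1/(167 - 10) - 285)*(-1) = (1/157 - 285)*(-1) = -44744/157*(-1) = 44744/157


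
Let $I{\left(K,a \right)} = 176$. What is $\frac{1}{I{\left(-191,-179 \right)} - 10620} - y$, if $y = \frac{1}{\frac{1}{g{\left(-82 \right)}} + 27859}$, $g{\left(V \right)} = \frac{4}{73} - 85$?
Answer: $- \frac{118758415}{902119226092} \approx -0.00013164$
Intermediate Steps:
$g{\left(V \right)} = - \frac{6201}{73}$ ($g{\left(V \right)} = 4 \cdot \frac{1}{73} - 85 = \frac{4}{73} - 85 = - \frac{6201}{73}$)
$y = \frac{6201}{172753586}$ ($y = \frac{1}{\frac{1}{- \frac{6201}{73}} + 27859} = \frac{1}{- \frac{73}{6201} + 27859} = \frac{1}{\frac{172753586}{6201}} = \frac{6201}{172753586} \approx 3.5895 \cdot 10^{-5}$)
$\frac{1}{I{\left(-191,-179 \right)} - 10620} - y = \frac{1}{176 - 10620} - \frac{6201}{172753586} = \frac{1}{-10444} - \frac{6201}{172753586} = - \frac{1}{10444} - \frac{6201}{172753586} = - \frac{118758415}{902119226092}$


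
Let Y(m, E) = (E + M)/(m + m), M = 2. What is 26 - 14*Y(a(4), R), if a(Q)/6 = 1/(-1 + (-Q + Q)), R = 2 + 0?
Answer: 92/3 ≈ 30.667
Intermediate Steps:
R = 2
a(Q) = -6 (a(Q) = 6/(-1 + (-Q + Q)) = 6/(-1 + 0) = 6/(-1) = 6*(-1) = -6)
Y(m, E) = (2 + E)/(2*m) (Y(m, E) = (E + 2)/(m + m) = (2 + E)/((2*m)) = (2 + E)*(1/(2*m)) = (2 + E)/(2*m))
26 - 14*Y(a(4), R) = 26 - 7*(2 + 2)/(-6) = 26 - 7*(-1)*4/6 = 26 - 14*(-⅓) = 26 + 14/3 = 92/3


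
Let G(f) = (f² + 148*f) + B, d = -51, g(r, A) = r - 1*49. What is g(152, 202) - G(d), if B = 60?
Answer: 4990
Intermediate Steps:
g(r, A) = -49 + r (g(r, A) = r - 49 = -49 + r)
G(f) = 60 + f² + 148*f (G(f) = (f² + 148*f) + 60 = 60 + f² + 148*f)
g(152, 202) - G(d) = (-49 + 152) - (60 + (-51)² + 148*(-51)) = 103 - (60 + 2601 - 7548) = 103 - 1*(-4887) = 103 + 4887 = 4990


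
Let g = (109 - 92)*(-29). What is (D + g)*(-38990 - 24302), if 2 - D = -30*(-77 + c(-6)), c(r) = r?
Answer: 188673452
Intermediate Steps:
D = -2488 (D = 2 - (-30)*(-77 - 6) = 2 - (-30)*(-83) = 2 - 1*2490 = 2 - 2490 = -2488)
g = -493 (g = 17*(-29) = -493)
(D + g)*(-38990 - 24302) = (-2488 - 493)*(-38990 - 24302) = -2981*(-63292) = 188673452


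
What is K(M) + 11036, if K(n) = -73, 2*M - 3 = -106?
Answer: 10963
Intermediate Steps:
M = -103/2 (M = 3/2 + (½)*(-106) = 3/2 - 53 = -103/2 ≈ -51.500)
K(M) + 11036 = -73 + 11036 = 10963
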